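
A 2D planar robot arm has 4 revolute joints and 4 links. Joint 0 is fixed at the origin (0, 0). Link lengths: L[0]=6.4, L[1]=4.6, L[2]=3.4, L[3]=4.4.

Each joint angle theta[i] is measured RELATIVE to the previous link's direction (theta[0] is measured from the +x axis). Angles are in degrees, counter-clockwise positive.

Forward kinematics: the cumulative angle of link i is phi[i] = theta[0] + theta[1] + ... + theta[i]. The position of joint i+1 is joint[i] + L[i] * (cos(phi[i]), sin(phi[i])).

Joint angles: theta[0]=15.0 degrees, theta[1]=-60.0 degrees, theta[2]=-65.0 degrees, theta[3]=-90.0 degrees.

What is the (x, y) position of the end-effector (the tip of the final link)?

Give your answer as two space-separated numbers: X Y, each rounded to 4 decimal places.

Answer: 4.1371 -3.2863

Derivation:
joint[0] = (0.0000, 0.0000)  (base)
link 0: phi[0] = 15 = 15 deg
  cos(15 deg) = 0.9659, sin(15 deg) = 0.2588
  joint[1] = (0.0000, 0.0000) + 6.4 * (0.9659, 0.2588) = (0.0000 + 6.1819, 0.0000 + 1.6564) = (6.1819, 1.6564)
link 1: phi[1] = 15 + -60 = -45 deg
  cos(-45 deg) = 0.7071, sin(-45 deg) = -0.7071
  joint[2] = (6.1819, 1.6564) + 4.6 * (0.7071, -0.7071) = (6.1819 + 3.2527, 1.6564 + -3.2527) = (9.4346, -1.5962)
link 2: phi[2] = 15 + -60 + -65 = -110 deg
  cos(-110 deg) = -0.3420, sin(-110 deg) = -0.9397
  joint[3] = (9.4346, -1.5962) + 3.4 * (-0.3420, -0.9397) = (9.4346 + -1.1629, -1.5962 + -3.1950) = (8.2717, -4.7912)
link 3: phi[3] = 15 + -60 + -65 + -90 = -200 deg
  cos(-200 deg) = -0.9397, sin(-200 deg) = 0.3420
  joint[4] = (8.2717, -4.7912) + 4.4 * (-0.9397, 0.3420) = (8.2717 + -4.1346, -4.7912 + 1.5049) = (4.1371, -3.2863)
End effector: (4.1371, -3.2863)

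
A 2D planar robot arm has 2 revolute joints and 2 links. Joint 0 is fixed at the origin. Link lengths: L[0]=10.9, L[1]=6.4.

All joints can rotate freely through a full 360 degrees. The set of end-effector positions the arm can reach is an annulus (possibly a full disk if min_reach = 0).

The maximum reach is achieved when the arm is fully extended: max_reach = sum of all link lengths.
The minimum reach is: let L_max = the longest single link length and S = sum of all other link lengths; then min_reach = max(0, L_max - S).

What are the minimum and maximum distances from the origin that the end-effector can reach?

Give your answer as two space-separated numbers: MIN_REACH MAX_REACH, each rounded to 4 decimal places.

Link lengths: [10.9, 6.4]
max_reach = 10.9 + 6.4 = 17.3
L_max = max([10.9, 6.4]) = 10.9
S (sum of others) = 17.3 - 10.9 = 6.4
min_reach = max(0, 10.9 - 6.4) = max(0, 4.5) = 4.5

Answer: 4.5000 17.3000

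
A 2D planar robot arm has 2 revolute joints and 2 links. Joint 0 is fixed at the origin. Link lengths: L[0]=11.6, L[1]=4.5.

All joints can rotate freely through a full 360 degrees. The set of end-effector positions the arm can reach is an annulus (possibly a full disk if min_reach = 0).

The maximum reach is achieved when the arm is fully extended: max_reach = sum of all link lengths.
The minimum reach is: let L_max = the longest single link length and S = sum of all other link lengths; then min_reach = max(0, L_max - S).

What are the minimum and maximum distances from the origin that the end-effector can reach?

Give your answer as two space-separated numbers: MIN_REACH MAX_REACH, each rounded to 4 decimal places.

Answer: 7.1000 16.1000

Derivation:
Link lengths: [11.6, 4.5]
max_reach = 11.6 + 4.5 = 16.1
L_max = max([11.6, 4.5]) = 11.6
S (sum of others) = 16.1 - 11.6 = 4.5
min_reach = max(0, 11.6 - 4.5) = max(0, 7.1) = 7.1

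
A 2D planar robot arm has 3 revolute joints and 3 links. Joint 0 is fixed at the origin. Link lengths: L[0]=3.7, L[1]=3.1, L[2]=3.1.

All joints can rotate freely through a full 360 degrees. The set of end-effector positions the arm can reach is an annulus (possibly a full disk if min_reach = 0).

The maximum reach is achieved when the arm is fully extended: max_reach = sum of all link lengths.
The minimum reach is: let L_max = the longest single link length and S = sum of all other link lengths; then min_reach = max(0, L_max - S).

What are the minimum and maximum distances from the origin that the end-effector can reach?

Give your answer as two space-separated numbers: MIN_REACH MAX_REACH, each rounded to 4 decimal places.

Link lengths: [3.7, 3.1, 3.1]
max_reach = 3.7 + 3.1 + 3.1 = 9.9
L_max = max([3.7, 3.1, 3.1]) = 3.7
S (sum of others) = 9.9 - 3.7 = 6.2
min_reach = max(0, 3.7 - 6.2) = max(0, -2.5) = 0

Answer: 0.0000 9.9000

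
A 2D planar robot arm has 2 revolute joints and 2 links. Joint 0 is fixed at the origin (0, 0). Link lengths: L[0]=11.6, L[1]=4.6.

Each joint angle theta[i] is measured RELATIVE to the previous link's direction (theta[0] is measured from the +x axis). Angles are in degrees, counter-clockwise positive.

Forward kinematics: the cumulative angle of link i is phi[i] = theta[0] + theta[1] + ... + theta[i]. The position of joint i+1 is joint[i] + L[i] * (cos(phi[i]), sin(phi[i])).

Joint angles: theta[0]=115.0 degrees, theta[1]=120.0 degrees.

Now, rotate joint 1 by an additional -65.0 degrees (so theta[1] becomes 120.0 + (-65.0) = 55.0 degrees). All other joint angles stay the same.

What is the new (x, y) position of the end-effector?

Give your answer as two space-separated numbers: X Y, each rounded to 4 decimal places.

Answer: -9.4325 11.3120

Derivation:
joint[0] = (0.0000, 0.0000)  (base)
link 0: phi[0] = 115 = 115 deg
  cos(115 deg) = -0.4226, sin(115 deg) = 0.9063
  joint[1] = (0.0000, 0.0000) + 11.6 * (-0.4226, 0.9063) = (0.0000 + -4.9024, 0.0000 + 10.5132) = (-4.9024, 10.5132)
link 1: phi[1] = 115 + 55 = 170 deg
  cos(170 deg) = -0.9848, sin(170 deg) = 0.1736
  joint[2] = (-4.9024, 10.5132) + 4.6 * (-0.9848, 0.1736) = (-4.9024 + -4.5301, 10.5132 + 0.7988) = (-9.4325, 11.3120)
End effector: (-9.4325, 11.3120)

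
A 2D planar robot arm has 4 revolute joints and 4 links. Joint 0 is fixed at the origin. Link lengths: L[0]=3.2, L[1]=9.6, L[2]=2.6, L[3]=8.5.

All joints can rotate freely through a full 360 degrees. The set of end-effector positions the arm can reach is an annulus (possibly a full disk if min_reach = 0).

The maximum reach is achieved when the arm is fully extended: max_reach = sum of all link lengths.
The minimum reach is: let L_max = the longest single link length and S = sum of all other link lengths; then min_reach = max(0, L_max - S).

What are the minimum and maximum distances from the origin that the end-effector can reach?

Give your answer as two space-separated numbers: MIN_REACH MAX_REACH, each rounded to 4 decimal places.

Answer: 0.0000 23.9000

Derivation:
Link lengths: [3.2, 9.6, 2.6, 8.5]
max_reach = 3.2 + 9.6 + 2.6 + 8.5 = 23.9
L_max = max([3.2, 9.6, 2.6, 8.5]) = 9.6
S (sum of others) = 23.9 - 9.6 = 14.3
min_reach = max(0, 9.6 - 14.3) = max(0, -4.7) = 0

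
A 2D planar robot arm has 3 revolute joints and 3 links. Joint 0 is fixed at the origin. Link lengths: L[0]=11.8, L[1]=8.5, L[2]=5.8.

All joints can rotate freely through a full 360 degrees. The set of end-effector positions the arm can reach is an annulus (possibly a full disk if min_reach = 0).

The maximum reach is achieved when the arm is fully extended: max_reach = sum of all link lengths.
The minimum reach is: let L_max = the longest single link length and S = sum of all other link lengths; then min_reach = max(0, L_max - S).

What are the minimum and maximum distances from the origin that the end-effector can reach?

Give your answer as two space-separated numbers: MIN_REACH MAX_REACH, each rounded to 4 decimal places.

Link lengths: [11.8, 8.5, 5.8]
max_reach = 11.8 + 8.5 + 5.8 = 26.1
L_max = max([11.8, 8.5, 5.8]) = 11.8
S (sum of others) = 26.1 - 11.8 = 14.3
min_reach = max(0, 11.8 - 14.3) = max(0, -2.5) = 0

Answer: 0.0000 26.1000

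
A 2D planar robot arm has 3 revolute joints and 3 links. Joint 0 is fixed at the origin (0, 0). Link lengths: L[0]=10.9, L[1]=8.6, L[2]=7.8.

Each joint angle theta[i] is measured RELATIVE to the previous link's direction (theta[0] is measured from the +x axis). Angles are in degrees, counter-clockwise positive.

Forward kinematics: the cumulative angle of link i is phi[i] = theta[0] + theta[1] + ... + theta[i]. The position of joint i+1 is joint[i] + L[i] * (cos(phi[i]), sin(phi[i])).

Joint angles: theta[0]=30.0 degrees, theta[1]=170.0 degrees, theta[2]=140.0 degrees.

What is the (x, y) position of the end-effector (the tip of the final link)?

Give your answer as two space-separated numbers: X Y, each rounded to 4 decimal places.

joint[0] = (0.0000, 0.0000)  (base)
link 0: phi[0] = 30 = 30 deg
  cos(30 deg) = 0.8660, sin(30 deg) = 0.5000
  joint[1] = (0.0000, 0.0000) + 10.9 * (0.8660, 0.5000) = (0.0000 + 9.4397, 0.0000 + 5.4500) = (9.4397, 5.4500)
link 1: phi[1] = 30 + 170 = 200 deg
  cos(200 deg) = -0.9397, sin(200 deg) = -0.3420
  joint[2] = (9.4397, 5.4500) + 8.6 * (-0.9397, -0.3420) = (9.4397 + -8.0814, 5.4500 + -2.9414) = (1.3583, 2.5086)
link 2: phi[2] = 30 + 170 + 140 = 340 deg
  cos(340 deg) = 0.9397, sin(340 deg) = -0.3420
  joint[3] = (1.3583, 2.5086) + 7.8 * (0.9397, -0.3420) = (1.3583 + 7.3296, 2.5086 + -2.6678) = (8.6879, -0.1591)
End effector: (8.6879, -0.1591)

Answer: 8.6879 -0.1591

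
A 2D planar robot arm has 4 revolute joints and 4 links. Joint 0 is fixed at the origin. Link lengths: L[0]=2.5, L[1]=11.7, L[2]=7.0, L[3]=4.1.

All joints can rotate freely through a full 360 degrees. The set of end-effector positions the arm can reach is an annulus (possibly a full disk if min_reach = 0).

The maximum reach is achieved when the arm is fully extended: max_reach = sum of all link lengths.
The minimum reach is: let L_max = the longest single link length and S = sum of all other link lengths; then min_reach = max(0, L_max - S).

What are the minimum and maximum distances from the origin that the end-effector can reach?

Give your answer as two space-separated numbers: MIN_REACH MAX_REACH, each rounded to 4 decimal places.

Link lengths: [2.5, 11.7, 7.0, 4.1]
max_reach = 2.5 + 11.7 + 7 + 4.1 = 25.3
L_max = max([2.5, 11.7, 7.0, 4.1]) = 11.7
S (sum of others) = 25.3 - 11.7 = 13.6
min_reach = max(0, 11.7 - 13.6) = max(0, -1.9) = 0

Answer: 0.0000 25.3000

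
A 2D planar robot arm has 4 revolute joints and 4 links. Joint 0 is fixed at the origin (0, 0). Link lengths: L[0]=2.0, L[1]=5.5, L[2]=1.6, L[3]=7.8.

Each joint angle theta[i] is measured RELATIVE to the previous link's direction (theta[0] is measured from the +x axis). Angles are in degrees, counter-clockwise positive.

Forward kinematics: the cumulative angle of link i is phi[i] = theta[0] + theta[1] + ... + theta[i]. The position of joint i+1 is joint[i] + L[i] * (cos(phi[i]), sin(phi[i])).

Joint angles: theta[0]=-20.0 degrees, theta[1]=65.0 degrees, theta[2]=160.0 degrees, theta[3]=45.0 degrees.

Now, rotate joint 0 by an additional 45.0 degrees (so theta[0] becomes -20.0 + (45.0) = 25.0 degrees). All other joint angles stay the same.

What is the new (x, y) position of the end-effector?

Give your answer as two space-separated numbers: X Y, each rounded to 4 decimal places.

joint[0] = (0.0000, 0.0000)  (base)
link 0: phi[0] = 25 = 25 deg
  cos(25 deg) = 0.9063, sin(25 deg) = 0.4226
  joint[1] = (0.0000, 0.0000) + 2 * (0.9063, 0.4226) = (0.0000 + 1.8126, 0.0000 + 0.8452) = (1.8126, 0.8452)
link 1: phi[1] = 25 + 65 = 90 deg
  cos(90 deg) = 0.0000, sin(90 deg) = 1.0000
  joint[2] = (1.8126, 0.8452) + 5.5 * (0.0000, 1.0000) = (1.8126 + 0.0000, 0.8452 + 5.5000) = (1.8126, 6.3452)
link 2: phi[2] = 25 + 65 + 160 = 250 deg
  cos(250 deg) = -0.3420, sin(250 deg) = -0.9397
  joint[3] = (1.8126, 6.3452) + 1.6 * (-0.3420, -0.9397) = (1.8126 + -0.5472, 6.3452 + -1.5035) = (1.2654, 4.8417)
link 3: phi[3] = 25 + 65 + 160 + 45 = 295 deg
  cos(295 deg) = 0.4226, sin(295 deg) = -0.9063
  joint[4] = (1.2654, 4.8417) + 7.8 * (0.4226, -0.9063) = (1.2654 + 3.2964, 4.8417 + -7.0692) = (4.5618, -2.2275)
End effector: (4.5618, -2.2275)

Answer: 4.5618 -2.2275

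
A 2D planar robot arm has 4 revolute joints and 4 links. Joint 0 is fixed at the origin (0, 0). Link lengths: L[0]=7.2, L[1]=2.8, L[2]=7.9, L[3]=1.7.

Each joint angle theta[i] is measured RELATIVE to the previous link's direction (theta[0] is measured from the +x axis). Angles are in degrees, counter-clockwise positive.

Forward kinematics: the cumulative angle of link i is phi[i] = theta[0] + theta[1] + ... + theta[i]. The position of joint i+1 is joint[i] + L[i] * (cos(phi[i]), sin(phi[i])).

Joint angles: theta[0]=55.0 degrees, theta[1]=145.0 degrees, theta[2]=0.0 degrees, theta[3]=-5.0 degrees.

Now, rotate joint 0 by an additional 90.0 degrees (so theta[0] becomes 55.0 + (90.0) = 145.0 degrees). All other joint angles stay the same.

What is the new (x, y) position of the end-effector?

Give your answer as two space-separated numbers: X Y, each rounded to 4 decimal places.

joint[0] = (0.0000, 0.0000)  (base)
link 0: phi[0] = 145 = 145 deg
  cos(145 deg) = -0.8192, sin(145 deg) = 0.5736
  joint[1] = (0.0000, 0.0000) + 7.2 * (-0.8192, 0.5736) = (0.0000 + -5.8979, 0.0000 + 4.1298) = (-5.8979, 4.1298)
link 1: phi[1] = 145 + 145 = 290 deg
  cos(290 deg) = 0.3420, sin(290 deg) = -0.9397
  joint[2] = (-5.8979, 4.1298) + 2.8 * (0.3420, -0.9397) = (-5.8979 + 0.9577, 4.1298 + -2.6311) = (-4.9402, 1.4986)
link 2: phi[2] = 145 + 145 + 0 = 290 deg
  cos(290 deg) = 0.3420, sin(290 deg) = -0.9397
  joint[3] = (-4.9402, 1.4986) + 7.9 * (0.3420, -0.9397) = (-4.9402 + 2.7020, 1.4986 + -7.4236) = (-2.2383, -5.9250)
link 3: phi[3] = 145 + 145 + 0 + -5 = 285 deg
  cos(285 deg) = 0.2588, sin(285 deg) = -0.9659
  joint[4] = (-2.2383, -5.9250) + 1.7 * (0.2588, -0.9659) = (-2.2383 + 0.4400, -5.9250 + -1.6421) = (-1.7983, -7.5670)
End effector: (-1.7983, -7.5670)

Answer: -1.7983 -7.5670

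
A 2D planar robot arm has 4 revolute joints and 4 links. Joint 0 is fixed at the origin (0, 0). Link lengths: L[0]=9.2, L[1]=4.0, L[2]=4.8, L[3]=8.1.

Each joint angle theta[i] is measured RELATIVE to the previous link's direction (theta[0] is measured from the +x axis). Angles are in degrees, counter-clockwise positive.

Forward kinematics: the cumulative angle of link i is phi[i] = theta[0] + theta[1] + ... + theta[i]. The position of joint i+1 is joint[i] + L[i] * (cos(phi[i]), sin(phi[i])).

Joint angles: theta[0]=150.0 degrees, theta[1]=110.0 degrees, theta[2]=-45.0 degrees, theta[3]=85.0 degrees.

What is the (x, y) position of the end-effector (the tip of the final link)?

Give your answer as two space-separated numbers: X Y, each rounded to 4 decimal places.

joint[0] = (0.0000, 0.0000)  (base)
link 0: phi[0] = 150 = 150 deg
  cos(150 deg) = -0.8660, sin(150 deg) = 0.5000
  joint[1] = (0.0000, 0.0000) + 9.2 * (-0.8660, 0.5000) = (0.0000 + -7.9674, 0.0000 + 4.6000) = (-7.9674, 4.6000)
link 1: phi[1] = 150 + 110 = 260 deg
  cos(260 deg) = -0.1736, sin(260 deg) = -0.9848
  joint[2] = (-7.9674, 4.6000) + 4 * (-0.1736, -0.9848) = (-7.9674 + -0.6946, 4.6000 + -3.9392) = (-8.6620, 0.6608)
link 2: phi[2] = 150 + 110 + -45 = 215 deg
  cos(215 deg) = -0.8192, sin(215 deg) = -0.5736
  joint[3] = (-8.6620, 0.6608) + 4.8 * (-0.8192, -0.5736) = (-8.6620 + -3.9319, 0.6608 + -2.7532) = (-12.5940, -2.0924)
link 3: phi[3] = 150 + 110 + -45 + 85 = 300 deg
  cos(300 deg) = 0.5000, sin(300 deg) = -0.8660
  joint[4] = (-12.5940, -2.0924) + 8.1 * (0.5000, -0.8660) = (-12.5940 + 4.0500, -2.0924 + -7.0148) = (-8.5440, -9.1072)
End effector: (-8.5440, -9.1072)

Answer: -8.5440 -9.1072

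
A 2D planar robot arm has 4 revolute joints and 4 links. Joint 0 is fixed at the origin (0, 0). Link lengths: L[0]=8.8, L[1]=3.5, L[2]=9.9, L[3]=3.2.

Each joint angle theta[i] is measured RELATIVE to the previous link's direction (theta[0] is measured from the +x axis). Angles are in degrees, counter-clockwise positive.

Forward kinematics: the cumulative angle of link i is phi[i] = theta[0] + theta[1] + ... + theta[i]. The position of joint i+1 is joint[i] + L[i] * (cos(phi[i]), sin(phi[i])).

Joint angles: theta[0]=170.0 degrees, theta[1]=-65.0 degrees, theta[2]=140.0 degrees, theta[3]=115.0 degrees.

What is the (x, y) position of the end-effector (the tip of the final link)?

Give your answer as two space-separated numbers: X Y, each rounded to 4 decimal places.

Answer: -10.5561 -4.0636

Derivation:
joint[0] = (0.0000, 0.0000)  (base)
link 0: phi[0] = 170 = 170 deg
  cos(170 deg) = -0.9848, sin(170 deg) = 0.1736
  joint[1] = (0.0000, 0.0000) + 8.8 * (-0.9848, 0.1736) = (0.0000 + -8.6663, 0.0000 + 1.5281) = (-8.6663, 1.5281)
link 1: phi[1] = 170 + -65 = 105 deg
  cos(105 deg) = -0.2588, sin(105 deg) = 0.9659
  joint[2] = (-8.6663, 1.5281) + 3.5 * (-0.2588, 0.9659) = (-8.6663 + -0.9059, 1.5281 + 3.3807) = (-9.5722, 4.9088)
link 2: phi[2] = 170 + -65 + 140 = 245 deg
  cos(245 deg) = -0.4226, sin(245 deg) = -0.9063
  joint[3] = (-9.5722, 4.9088) + 9.9 * (-0.4226, -0.9063) = (-9.5722 + -4.1839, 4.9088 + -8.9724) = (-13.7561, -4.0636)
link 3: phi[3] = 170 + -65 + 140 + 115 = 360 deg
  cos(360 deg) = 1.0000, sin(360 deg) = -0.0000
  joint[4] = (-13.7561, -4.0636) + 3.2 * (1.0000, -0.0000) = (-13.7561 + 3.2000, -4.0636 + -0.0000) = (-10.5561, -4.0636)
End effector: (-10.5561, -4.0636)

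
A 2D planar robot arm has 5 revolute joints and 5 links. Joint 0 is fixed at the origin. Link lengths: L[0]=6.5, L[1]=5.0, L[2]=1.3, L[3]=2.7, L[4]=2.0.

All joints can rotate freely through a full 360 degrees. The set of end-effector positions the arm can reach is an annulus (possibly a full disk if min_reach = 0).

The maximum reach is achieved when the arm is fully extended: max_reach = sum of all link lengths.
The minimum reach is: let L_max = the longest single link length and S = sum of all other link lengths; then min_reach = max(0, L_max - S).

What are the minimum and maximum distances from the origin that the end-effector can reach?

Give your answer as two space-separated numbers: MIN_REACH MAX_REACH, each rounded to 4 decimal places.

Link lengths: [6.5, 5.0, 1.3, 2.7, 2.0]
max_reach = 6.5 + 5 + 1.3 + 2.7 + 2 = 17.5
L_max = max([6.5, 5.0, 1.3, 2.7, 2.0]) = 6.5
S (sum of others) = 17.5 - 6.5 = 11
min_reach = max(0, 6.5 - 11) = max(0, -4.5) = 0

Answer: 0.0000 17.5000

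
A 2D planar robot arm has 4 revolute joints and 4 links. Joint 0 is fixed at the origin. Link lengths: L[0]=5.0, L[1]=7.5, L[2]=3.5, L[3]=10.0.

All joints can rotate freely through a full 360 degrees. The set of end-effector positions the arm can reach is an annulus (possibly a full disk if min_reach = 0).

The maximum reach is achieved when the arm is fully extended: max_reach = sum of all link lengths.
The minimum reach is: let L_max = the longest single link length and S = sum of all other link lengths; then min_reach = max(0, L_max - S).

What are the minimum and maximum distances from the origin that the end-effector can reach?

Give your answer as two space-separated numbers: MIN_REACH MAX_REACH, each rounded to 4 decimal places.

Answer: 0.0000 26.0000

Derivation:
Link lengths: [5.0, 7.5, 3.5, 10.0]
max_reach = 5 + 7.5 + 3.5 + 10 = 26
L_max = max([5.0, 7.5, 3.5, 10.0]) = 10
S (sum of others) = 26 - 10 = 16
min_reach = max(0, 10 - 16) = max(0, -6) = 0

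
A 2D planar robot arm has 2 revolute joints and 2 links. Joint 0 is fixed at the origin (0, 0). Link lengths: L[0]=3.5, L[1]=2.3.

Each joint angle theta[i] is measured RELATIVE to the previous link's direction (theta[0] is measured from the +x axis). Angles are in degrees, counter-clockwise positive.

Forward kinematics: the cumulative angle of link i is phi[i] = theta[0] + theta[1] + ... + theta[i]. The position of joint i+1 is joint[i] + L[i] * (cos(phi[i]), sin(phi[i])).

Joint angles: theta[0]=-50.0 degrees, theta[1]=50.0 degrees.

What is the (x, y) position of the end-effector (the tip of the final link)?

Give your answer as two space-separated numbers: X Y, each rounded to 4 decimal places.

Answer: 4.5498 -2.6812

Derivation:
joint[0] = (0.0000, 0.0000)  (base)
link 0: phi[0] = -50 = -50 deg
  cos(-50 deg) = 0.6428, sin(-50 deg) = -0.7660
  joint[1] = (0.0000, 0.0000) + 3.5 * (0.6428, -0.7660) = (0.0000 + 2.2498, 0.0000 + -2.6812) = (2.2498, -2.6812)
link 1: phi[1] = -50 + 50 = 0 deg
  cos(0 deg) = 1.0000, sin(0 deg) = 0.0000
  joint[2] = (2.2498, -2.6812) + 2.3 * (1.0000, 0.0000) = (2.2498 + 2.3000, -2.6812 + 0.0000) = (4.5498, -2.6812)
End effector: (4.5498, -2.6812)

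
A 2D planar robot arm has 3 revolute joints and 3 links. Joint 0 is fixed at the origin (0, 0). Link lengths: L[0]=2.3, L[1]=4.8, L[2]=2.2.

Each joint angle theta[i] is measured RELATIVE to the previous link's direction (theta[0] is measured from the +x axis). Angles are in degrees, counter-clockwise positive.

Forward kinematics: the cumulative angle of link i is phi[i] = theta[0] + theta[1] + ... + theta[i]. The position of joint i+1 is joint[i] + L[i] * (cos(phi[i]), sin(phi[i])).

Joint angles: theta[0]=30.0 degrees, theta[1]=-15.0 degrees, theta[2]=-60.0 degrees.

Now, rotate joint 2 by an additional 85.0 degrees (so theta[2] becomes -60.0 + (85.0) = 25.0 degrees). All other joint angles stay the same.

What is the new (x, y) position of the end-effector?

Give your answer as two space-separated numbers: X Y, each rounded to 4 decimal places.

joint[0] = (0.0000, 0.0000)  (base)
link 0: phi[0] = 30 = 30 deg
  cos(30 deg) = 0.8660, sin(30 deg) = 0.5000
  joint[1] = (0.0000, 0.0000) + 2.3 * (0.8660, 0.5000) = (0.0000 + 1.9919, 0.0000 + 1.1500) = (1.9919, 1.1500)
link 1: phi[1] = 30 + -15 = 15 deg
  cos(15 deg) = 0.9659, sin(15 deg) = 0.2588
  joint[2] = (1.9919, 1.1500) + 4.8 * (0.9659, 0.2588) = (1.9919 + 4.6364, 1.1500 + 1.2423) = (6.6283, 2.3923)
link 2: phi[2] = 30 + -15 + 25 = 40 deg
  cos(40 deg) = 0.7660, sin(40 deg) = 0.6428
  joint[3] = (6.6283, 2.3923) + 2.2 * (0.7660, 0.6428) = (6.6283 + 1.6853, 2.3923 + 1.4141) = (8.3136, 3.8065)
End effector: (8.3136, 3.8065)

Answer: 8.3136 3.8065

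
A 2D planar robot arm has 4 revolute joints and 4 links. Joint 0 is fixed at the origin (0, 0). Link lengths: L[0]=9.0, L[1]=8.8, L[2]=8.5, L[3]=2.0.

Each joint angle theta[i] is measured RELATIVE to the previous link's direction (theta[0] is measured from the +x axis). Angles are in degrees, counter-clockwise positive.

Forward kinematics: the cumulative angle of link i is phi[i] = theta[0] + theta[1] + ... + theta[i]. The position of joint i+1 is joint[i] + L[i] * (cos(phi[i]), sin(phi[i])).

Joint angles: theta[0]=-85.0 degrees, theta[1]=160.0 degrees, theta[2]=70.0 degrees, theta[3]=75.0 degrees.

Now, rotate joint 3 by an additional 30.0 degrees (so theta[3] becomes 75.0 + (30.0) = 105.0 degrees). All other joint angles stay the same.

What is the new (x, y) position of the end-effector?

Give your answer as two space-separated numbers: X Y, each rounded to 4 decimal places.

joint[0] = (0.0000, 0.0000)  (base)
link 0: phi[0] = -85 = -85 deg
  cos(-85 deg) = 0.0872, sin(-85 deg) = -0.9962
  joint[1] = (0.0000, 0.0000) + 9 * (0.0872, -0.9962) = (0.0000 + 0.7844, 0.0000 + -8.9658) = (0.7844, -8.9658)
link 1: phi[1] = -85 + 160 = 75 deg
  cos(75 deg) = 0.2588, sin(75 deg) = 0.9659
  joint[2] = (0.7844, -8.9658) + 8.8 * (0.2588, 0.9659) = (0.7844 + 2.2776, -8.9658 + 8.5001) = (3.0620, -0.4656)
link 2: phi[2] = -85 + 160 + 70 = 145 deg
  cos(145 deg) = -0.8192, sin(145 deg) = 0.5736
  joint[3] = (3.0620, -0.4656) + 8.5 * (-0.8192, 0.5736) = (3.0620 + -6.9628, -0.4656 + 4.8754) = (-3.9008, 4.4098)
link 3: phi[3] = -85 + 160 + 70 + 105 = 250 deg
  cos(250 deg) = -0.3420, sin(250 deg) = -0.9397
  joint[4] = (-3.9008, 4.4098) + 2 * (-0.3420, -0.9397) = (-3.9008 + -0.6840, 4.4098 + -1.8794) = (-4.5848, 2.5304)
End effector: (-4.5848, 2.5304)

Answer: -4.5848 2.5304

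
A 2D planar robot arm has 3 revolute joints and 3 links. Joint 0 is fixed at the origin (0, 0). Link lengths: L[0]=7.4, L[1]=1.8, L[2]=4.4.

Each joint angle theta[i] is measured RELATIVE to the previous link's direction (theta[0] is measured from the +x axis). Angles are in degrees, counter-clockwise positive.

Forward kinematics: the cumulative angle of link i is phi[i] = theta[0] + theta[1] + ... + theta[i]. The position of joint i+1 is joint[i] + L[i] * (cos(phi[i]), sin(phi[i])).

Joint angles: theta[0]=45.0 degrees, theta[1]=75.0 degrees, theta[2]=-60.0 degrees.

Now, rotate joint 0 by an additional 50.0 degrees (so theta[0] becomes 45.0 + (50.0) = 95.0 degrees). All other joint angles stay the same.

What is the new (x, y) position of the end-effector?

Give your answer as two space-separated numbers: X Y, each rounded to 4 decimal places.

joint[0] = (0.0000, 0.0000)  (base)
link 0: phi[0] = 95 = 95 deg
  cos(95 deg) = -0.0872, sin(95 deg) = 0.9962
  joint[1] = (0.0000, 0.0000) + 7.4 * (-0.0872, 0.9962) = (0.0000 + -0.6450, 0.0000 + 7.3718) = (-0.6450, 7.3718)
link 1: phi[1] = 95 + 75 = 170 deg
  cos(170 deg) = -0.9848, sin(170 deg) = 0.1736
  joint[2] = (-0.6450, 7.3718) + 1.8 * (-0.9848, 0.1736) = (-0.6450 + -1.7727, 7.3718 + 0.3126) = (-2.4176, 7.6844)
link 2: phi[2] = 95 + 75 + -60 = 110 deg
  cos(110 deg) = -0.3420, sin(110 deg) = 0.9397
  joint[3] = (-2.4176, 7.6844) + 4.4 * (-0.3420, 0.9397) = (-2.4176 + -1.5049, 7.6844 + 4.1346) = (-3.9225, 11.8191)
End effector: (-3.9225, 11.8191)

Answer: -3.9225 11.8191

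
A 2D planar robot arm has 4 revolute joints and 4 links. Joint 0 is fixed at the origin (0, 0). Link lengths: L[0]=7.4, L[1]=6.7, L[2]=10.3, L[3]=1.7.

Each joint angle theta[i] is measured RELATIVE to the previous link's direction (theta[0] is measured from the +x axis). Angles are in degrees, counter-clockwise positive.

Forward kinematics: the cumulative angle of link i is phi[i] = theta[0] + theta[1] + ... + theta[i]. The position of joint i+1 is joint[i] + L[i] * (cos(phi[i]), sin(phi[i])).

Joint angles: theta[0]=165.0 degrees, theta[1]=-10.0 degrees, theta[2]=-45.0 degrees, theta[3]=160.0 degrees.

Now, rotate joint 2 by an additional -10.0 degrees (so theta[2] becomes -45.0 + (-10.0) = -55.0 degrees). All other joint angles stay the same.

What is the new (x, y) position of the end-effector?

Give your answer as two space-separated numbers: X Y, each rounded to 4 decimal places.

Answer: -15.3039 13.2161

Derivation:
joint[0] = (0.0000, 0.0000)  (base)
link 0: phi[0] = 165 = 165 deg
  cos(165 deg) = -0.9659, sin(165 deg) = 0.2588
  joint[1] = (0.0000, 0.0000) + 7.4 * (-0.9659, 0.2588) = (0.0000 + -7.1479, 0.0000 + 1.9153) = (-7.1479, 1.9153)
link 1: phi[1] = 165 + -10 = 155 deg
  cos(155 deg) = -0.9063, sin(155 deg) = 0.4226
  joint[2] = (-7.1479, 1.9153) + 6.7 * (-0.9063, 0.4226) = (-7.1479 + -6.0723, 1.9153 + 2.8315) = (-13.2201, 4.7468)
link 2: phi[2] = 165 + -10 + -55 = 100 deg
  cos(100 deg) = -0.1736, sin(100 deg) = 0.9848
  joint[3] = (-13.2201, 4.7468) + 10.3 * (-0.1736, 0.9848) = (-13.2201 + -1.7886, 4.7468 + 10.1435) = (-15.0087, 14.8903)
link 3: phi[3] = 165 + -10 + -55 + 160 = 260 deg
  cos(260 deg) = -0.1736, sin(260 deg) = -0.9848
  joint[4] = (-15.0087, 14.8903) + 1.7 * (-0.1736, -0.9848) = (-15.0087 + -0.2952, 14.8903 + -1.6742) = (-15.3039, 13.2161)
End effector: (-15.3039, 13.2161)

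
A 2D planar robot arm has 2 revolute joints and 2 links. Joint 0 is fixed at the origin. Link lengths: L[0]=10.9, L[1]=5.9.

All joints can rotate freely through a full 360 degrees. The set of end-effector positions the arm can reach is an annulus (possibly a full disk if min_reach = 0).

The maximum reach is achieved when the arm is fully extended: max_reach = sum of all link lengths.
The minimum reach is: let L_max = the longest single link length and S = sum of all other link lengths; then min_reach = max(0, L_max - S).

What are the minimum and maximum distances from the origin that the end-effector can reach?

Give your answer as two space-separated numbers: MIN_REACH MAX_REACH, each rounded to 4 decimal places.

Answer: 5.0000 16.8000

Derivation:
Link lengths: [10.9, 5.9]
max_reach = 10.9 + 5.9 = 16.8
L_max = max([10.9, 5.9]) = 10.9
S (sum of others) = 16.8 - 10.9 = 5.9
min_reach = max(0, 10.9 - 5.9) = max(0, 5) = 5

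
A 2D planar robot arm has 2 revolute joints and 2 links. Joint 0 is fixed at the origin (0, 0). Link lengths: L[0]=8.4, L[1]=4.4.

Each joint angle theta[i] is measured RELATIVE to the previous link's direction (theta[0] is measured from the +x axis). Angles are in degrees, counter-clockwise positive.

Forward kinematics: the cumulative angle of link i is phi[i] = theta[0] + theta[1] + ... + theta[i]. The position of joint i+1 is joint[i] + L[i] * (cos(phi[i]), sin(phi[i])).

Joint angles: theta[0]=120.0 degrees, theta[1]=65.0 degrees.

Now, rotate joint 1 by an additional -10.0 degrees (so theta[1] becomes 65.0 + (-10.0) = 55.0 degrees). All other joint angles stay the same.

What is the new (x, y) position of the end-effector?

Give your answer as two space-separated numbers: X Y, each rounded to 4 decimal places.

Answer: -8.5833 7.6581

Derivation:
joint[0] = (0.0000, 0.0000)  (base)
link 0: phi[0] = 120 = 120 deg
  cos(120 deg) = -0.5000, sin(120 deg) = 0.8660
  joint[1] = (0.0000, 0.0000) + 8.4 * (-0.5000, 0.8660) = (0.0000 + -4.2000, 0.0000 + 7.2746) = (-4.2000, 7.2746)
link 1: phi[1] = 120 + 55 = 175 deg
  cos(175 deg) = -0.9962, sin(175 deg) = 0.0872
  joint[2] = (-4.2000, 7.2746) + 4.4 * (-0.9962, 0.0872) = (-4.2000 + -4.3833, 7.2746 + 0.3835) = (-8.5833, 7.6581)
End effector: (-8.5833, 7.6581)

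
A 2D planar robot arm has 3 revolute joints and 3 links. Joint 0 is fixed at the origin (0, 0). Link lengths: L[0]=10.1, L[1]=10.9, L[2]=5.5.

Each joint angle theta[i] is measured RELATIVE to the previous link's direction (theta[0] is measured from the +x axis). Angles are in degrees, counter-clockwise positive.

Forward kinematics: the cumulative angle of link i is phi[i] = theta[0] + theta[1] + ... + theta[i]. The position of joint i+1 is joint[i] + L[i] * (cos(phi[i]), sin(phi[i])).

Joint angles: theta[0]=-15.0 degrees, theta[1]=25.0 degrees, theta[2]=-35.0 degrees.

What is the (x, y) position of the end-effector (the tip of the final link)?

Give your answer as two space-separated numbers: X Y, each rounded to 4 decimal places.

Answer: 25.4749 -3.0457

Derivation:
joint[0] = (0.0000, 0.0000)  (base)
link 0: phi[0] = -15 = -15 deg
  cos(-15 deg) = 0.9659, sin(-15 deg) = -0.2588
  joint[1] = (0.0000, 0.0000) + 10.1 * (0.9659, -0.2588) = (0.0000 + 9.7559, 0.0000 + -2.6141) = (9.7559, -2.6141)
link 1: phi[1] = -15 + 25 = 10 deg
  cos(10 deg) = 0.9848, sin(10 deg) = 0.1736
  joint[2] = (9.7559, -2.6141) + 10.9 * (0.9848, 0.1736) = (9.7559 + 10.7344, -2.6141 + 1.8928) = (20.4903, -0.7213)
link 2: phi[2] = -15 + 25 + -35 = -25 deg
  cos(-25 deg) = 0.9063, sin(-25 deg) = -0.4226
  joint[3] = (20.4903, -0.7213) + 5.5 * (0.9063, -0.4226) = (20.4903 + 4.9847, -0.7213 + -2.3244) = (25.4749, -3.0457)
End effector: (25.4749, -3.0457)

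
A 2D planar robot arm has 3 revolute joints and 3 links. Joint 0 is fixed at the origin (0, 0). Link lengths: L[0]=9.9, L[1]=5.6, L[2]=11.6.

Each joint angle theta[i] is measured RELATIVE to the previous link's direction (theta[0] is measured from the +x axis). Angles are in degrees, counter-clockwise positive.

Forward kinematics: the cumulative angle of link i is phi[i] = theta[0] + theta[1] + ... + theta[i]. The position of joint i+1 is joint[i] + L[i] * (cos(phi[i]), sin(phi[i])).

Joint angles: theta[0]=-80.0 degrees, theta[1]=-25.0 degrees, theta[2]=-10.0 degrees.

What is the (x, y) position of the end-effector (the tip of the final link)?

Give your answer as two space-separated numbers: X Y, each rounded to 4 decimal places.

joint[0] = (0.0000, 0.0000)  (base)
link 0: phi[0] = -80 = -80 deg
  cos(-80 deg) = 0.1736, sin(-80 deg) = -0.9848
  joint[1] = (0.0000, 0.0000) + 9.9 * (0.1736, -0.9848) = (0.0000 + 1.7191, 0.0000 + -9.7496) = (1.7191, -9.7496)
link 1: phi[1] = -80 + -25 = -105 deg
  cos(-105 deg) = -0.2588, sin(-105 deg) = -0.9659
  joint[2] = (1.7191, -9.7496) + 5.6 * (-0.2588, -0.9659) = (1.7191 + -1.4494, -9.7496 + -5.4092) = (0.2697, -15.1588)
link 2: phi[2] = -80 + -25 + -10 = -115 deg
  cos(-115 deg) = -0.4226, sin(-115 deg) = -0.9063
  joint[3] = (0.2697, -15.1588) + 11.6 * (-0.4226, -0.9063) = (0.2697 + -4.9024, -15.1588 + -10.5132) = (-4.6326, -25.6720)
End effector: (-4.6326, -25.6720)

Answer: -4.6326 -25.6720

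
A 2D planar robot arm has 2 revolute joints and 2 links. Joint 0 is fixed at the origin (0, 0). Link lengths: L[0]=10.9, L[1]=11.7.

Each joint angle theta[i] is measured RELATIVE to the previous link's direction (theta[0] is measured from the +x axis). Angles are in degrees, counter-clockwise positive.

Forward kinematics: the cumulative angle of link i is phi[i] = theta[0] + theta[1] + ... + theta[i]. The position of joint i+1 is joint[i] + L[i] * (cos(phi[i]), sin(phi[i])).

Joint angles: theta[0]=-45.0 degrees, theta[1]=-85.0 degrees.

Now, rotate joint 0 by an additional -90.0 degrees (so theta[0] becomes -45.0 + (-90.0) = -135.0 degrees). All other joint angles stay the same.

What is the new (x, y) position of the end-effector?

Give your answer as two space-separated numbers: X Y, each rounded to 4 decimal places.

joint[0] = (0.0000, 0.0000)  (base)
link 0: phi[0] = -135 = -135 deg
  cos(-135 deg) = -0.7071, sin(-135 deg) = -0.7071
  joint[1] = (0.0000, 0.0000) + 10.9 * (-0.7071, -0.7071) = (0.0000 + -7.7075, 0.0000 + -7.7075) = (-7.7075, -7.7075)
link 1: phi[1] = -135 + -85 = -220 deg
  cos(-220 deg) = -0.7660, sin(-220 deg) = 0.6428
  joint[2] = (-7.7075, -7.7075) + 11.7 * (-0.7660, 0.6428) = (-7.7075 + -8.9627, -7.7075 + 7.5206) = (-16.6702, -0.1868)
End effector: (-16.6702, -0.1868)

Answer: -16.6702 -0.1868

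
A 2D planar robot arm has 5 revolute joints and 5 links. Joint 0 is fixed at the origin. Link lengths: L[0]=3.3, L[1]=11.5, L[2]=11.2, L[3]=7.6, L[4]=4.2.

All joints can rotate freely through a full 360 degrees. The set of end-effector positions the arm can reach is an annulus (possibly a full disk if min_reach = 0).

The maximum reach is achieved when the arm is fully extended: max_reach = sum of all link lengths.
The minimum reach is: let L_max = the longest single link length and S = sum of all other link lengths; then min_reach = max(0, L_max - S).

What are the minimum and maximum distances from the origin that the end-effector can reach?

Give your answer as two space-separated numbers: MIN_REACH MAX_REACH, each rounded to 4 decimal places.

Link lengths: [3.3, 11.5, 11.2, 7.6, 4.2]
max_reach = 3.3 + 11.5 + 11.2 + 7.6 + 4.2 = 37.8
L_max = max([3.3, 11.5, 11.2, 7.6, 4.2]) = 11.5
S (sum of others) = 37.8 - 11.5 = 26.3
min_reach = max(0, 11.5 - 26.3) = max(0, -14.8) = 0

Answer: 0.0000 37.8000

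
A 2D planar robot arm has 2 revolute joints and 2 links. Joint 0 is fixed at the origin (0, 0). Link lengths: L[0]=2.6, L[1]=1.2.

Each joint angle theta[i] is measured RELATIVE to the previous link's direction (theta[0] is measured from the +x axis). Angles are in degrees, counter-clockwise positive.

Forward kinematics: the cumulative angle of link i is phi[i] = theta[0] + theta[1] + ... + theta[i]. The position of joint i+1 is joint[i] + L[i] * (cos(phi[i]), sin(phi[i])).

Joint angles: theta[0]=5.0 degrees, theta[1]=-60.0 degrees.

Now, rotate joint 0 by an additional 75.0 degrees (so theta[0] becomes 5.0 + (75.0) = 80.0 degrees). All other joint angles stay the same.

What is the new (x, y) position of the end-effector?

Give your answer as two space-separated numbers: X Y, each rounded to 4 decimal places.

joint[0] = (0.0000, 0.0000)  (base)
link 0: phi[0] = 80 = 80 deg
  cos(80 deg) = 0.1736, sin(80 deg) = 0.9848
  joint[1] = (0.0000, 0.0000) + 2.6 * (0.1736, 0.9848) = (0.0000 + 0.4515, 0.0000 + 2.5605) = (0.4515, 2.5605)
link 1: phi[1] = 80 + -60 = 20 deg
  cos(20 deg) = 0.9397, sin(20 deg) = 0.3420
  joint[2] = (0.4515, 2.5605) + 1.2 * (0.9397, 0.3420) = (0.4515 + 1.1276, 2.5605 + 0.4104) = (1.5791, 2.9709)
End effector: (1.5791, 2.9709)

Answer: 1.5791 2.9709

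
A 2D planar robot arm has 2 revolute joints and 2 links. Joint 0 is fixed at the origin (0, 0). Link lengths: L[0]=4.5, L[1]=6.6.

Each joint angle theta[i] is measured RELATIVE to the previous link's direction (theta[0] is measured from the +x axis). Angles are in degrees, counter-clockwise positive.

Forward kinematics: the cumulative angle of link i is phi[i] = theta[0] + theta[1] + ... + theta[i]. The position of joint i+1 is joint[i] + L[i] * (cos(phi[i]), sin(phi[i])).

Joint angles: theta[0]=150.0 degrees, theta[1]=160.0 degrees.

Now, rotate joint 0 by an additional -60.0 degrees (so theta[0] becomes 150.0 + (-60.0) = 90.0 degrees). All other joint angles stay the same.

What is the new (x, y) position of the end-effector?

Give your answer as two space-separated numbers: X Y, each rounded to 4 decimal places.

joint[0] = (0.0000, 0.0000)  (base)
link 0: phi[0] = 90 = 90 deg
  cos(90 deg) = 0.0000, sin(90 deg) = 1.0000
  joint[1] = (0.0000, 0.0000) + 4.5 * (0.0000, 1.0000) = (0.0000 + 0.0000, 0.0000 + 4.5000) = (0.0000, 4.5000)
link 1: phi[1] = 90 + 160 = 250 deg
  cos(250 deg) = -0.3420, sin(250 deg) = -0.9397
  joint[2] = (0.0000, 4.5000) + 6.6 * (-0.3420, -0.9397) = (0.0000 + -2.2573, 4.5000 + -6.2020) = (-2.2573, -1.7020)
End effector: (-2.2573, -1.7020)

Answer: -2.2573 -1.7020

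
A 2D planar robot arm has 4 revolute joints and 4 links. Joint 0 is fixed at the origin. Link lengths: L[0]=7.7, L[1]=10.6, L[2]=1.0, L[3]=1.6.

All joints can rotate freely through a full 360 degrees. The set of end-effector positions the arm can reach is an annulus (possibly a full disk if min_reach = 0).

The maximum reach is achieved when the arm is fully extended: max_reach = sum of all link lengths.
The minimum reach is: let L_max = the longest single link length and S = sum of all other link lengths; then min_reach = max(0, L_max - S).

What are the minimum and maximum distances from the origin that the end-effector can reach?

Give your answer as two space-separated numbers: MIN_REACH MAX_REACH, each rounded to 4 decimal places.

Link lengths: [7.7, 10.6, 1.0, 1.6]
max_reach = 7.7 + 10.6 + 1 + 1.6 = 20.9
L_max = max([7.7, 10.6, 1.0, 1.6]) = 10.6
S (sum of others) = 20.9 - 10.6 = 10.3
min_reach = max(0, 10.6 - 10.3) = max(0, 0.3) = 0.3

Answer: 0.3000 20.9000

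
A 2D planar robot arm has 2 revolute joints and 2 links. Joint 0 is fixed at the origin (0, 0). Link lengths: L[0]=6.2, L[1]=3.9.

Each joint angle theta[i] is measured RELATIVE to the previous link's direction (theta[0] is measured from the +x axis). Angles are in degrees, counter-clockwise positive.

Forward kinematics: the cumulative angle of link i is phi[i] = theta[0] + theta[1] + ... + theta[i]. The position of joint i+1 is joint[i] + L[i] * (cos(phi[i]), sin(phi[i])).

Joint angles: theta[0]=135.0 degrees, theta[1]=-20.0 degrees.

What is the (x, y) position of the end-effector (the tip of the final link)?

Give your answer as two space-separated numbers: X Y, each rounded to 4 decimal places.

joint[0] = (0.0000, 0.0000)  (base)
link 0: phi[0] = 135 = 135 deg
  cos(135 deg) = -0.7071, sin(135 deg) = 0.7071
  joint[1] = (0.0000, 0.0000) + 6.2 * (-0.7071, 0.7071) = (0.0000 + -4.3841, 0.0000 + 4.3841) = (-4.3841, 4.3841)
link 1: phi[1] = 135 + -20 = 115 deg
  cos(115 deg) = -0.4226, sin(115 deg) = 0.9063
  joint[2] = (-4.3841, 4.3841) + 3.9 * (-0.4226, 0.9063) = (-4.3841 + -1.6482, 4.3841 + 3.5346) = (-6.0323, 7.9187)
End effector: (-6.0323, 7.9187)

Answer: -6.0323 7.9187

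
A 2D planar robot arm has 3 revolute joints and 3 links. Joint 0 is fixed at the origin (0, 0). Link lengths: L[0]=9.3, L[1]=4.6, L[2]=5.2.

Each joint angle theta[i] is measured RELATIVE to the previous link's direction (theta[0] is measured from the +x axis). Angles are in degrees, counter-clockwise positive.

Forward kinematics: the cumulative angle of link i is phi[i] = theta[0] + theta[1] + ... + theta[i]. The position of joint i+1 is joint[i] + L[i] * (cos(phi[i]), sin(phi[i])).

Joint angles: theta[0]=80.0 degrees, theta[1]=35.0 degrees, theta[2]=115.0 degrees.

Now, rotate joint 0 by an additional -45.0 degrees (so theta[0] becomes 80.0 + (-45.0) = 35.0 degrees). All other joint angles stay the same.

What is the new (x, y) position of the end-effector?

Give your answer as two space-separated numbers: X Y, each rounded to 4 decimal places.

Answer: 4.0112 9.2036

Derivation:
joint[0] = (0.0000, 0.0000)  (base)
link 0: phi[0] = 35 = 35 deg
  cos(35 deg) = 0.8192, sin(35 deg) = 0.5736
  joint[1] = (0.0000, 0.0000) + 9.3 * (0.8192, 0.5736) = (0.0000 + 7.6181, 0.0000 + 5.3343) = (7.6181, 5.3343)
link 1: phi[1] = 35 + 35 = 70 deg
  cos(70 deg) = 0.3420, sin(70 deg) = 0.9397
  joint[2] = (7.6181, 5.3343) + 4.6 * (0.3420, 0.9397) = (7.6181 + 1.5733, 5.3343 + 4.3226) = (9.1914, 9.6568)
link 2: phi[2] = 35 + 35 + 115 = 185 deg
  cos(185 deg) = -0.9962, sin(185 deg) = -0.0872
  joint[3] = (9.1914, 9.6568) + 5.2 * (-0.9962, -0.0872) = (9.1914 + -5.1802, 9.6568 + -0.4532) = (4.0112, 9.2036)
End effector: (4.0112, 9.2036)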